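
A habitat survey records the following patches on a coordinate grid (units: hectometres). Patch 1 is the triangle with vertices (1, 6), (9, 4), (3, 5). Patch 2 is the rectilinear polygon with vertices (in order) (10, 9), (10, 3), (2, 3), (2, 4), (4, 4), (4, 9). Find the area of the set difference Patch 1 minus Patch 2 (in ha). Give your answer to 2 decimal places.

|Patch 1| = 2, |Patch 1∩Patch 2| = 1.0417.
|Patch 1 ∖ Patch 2| = |Patch 1| − |Patch 1∩Patch 2| = 2 − 1.0417 = 0.96.

0.96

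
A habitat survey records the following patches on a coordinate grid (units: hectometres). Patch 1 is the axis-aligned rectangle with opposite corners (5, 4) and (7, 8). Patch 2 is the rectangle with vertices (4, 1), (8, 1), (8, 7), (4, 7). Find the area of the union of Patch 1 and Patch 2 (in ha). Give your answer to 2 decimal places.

By inclusion–exclusion:
Individual areas: |Patch 1| = 8, |Patch 2| = 24.
|Patch 1∩Patch 2|: x∈[5,7], y∈[4,7] → 2·3 = 6.
|Patch 1 ∪ Patch 2| = 32 − 6 = 26.00.

26.00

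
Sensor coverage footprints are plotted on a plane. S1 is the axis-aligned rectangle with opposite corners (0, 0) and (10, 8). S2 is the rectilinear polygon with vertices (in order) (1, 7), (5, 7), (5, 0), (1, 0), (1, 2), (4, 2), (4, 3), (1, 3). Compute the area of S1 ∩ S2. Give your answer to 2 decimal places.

The intersection is the polygon with vertices (1,0), (1,2), (4,2), (4,3), (1,3), (1,7), (5,7), (5,0).
By the shoelace formula its area is 25.00.

25.00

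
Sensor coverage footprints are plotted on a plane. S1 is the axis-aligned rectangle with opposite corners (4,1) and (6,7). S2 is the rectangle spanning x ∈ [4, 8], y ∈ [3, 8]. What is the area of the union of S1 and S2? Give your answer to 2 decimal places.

By inclusion–exclusion:
Individual areas: |S1| = 12, |S2| = 20.
|S1∩S2|: x∈[4,6], y∈[3,7] → 2·4 = 8.
|S1 ∪ S2| = 32 − 8 = 24.00.

24.00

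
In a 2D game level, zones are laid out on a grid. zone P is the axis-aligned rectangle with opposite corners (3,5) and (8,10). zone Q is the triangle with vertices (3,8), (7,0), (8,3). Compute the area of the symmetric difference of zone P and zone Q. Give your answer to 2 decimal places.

30.50

|zone P| = 25, |zone Q| = 10, |zone P∩zone Q| = 2.25.
|zone P △ zone Q| = |zone P| + |zone Q| − 2·|zone P∩zone Q| = 25 + 10 − 4.5 = 30.50.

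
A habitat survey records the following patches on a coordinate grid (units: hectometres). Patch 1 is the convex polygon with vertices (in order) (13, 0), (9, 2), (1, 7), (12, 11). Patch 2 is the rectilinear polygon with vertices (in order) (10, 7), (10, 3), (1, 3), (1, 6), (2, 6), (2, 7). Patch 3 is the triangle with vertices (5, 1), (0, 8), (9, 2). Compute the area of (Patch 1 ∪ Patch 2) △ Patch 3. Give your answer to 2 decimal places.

|Patch 1 ∪ Patch 2| = 76.6125.
|(Patch 1 ∪ Patch 2) ∩ Patch 3| = 8.8919.
|(Patch 1 ∪ Patch 2) △ Patch 3| = 76.6125 + 16.5 − 17.7838 = 75.33.

75.33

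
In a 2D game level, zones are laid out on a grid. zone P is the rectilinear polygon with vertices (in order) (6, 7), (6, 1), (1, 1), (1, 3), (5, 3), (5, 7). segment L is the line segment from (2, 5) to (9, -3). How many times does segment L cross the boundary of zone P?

2

The segment meets the boundary at (5.5,1), (3.75,3).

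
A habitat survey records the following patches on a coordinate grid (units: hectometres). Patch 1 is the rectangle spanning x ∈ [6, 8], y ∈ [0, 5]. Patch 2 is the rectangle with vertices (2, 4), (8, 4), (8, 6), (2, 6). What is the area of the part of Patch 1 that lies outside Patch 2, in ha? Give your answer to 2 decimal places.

8.00

|Patch 1∩Patch 2|: x∈[6,8], y∈[4,5] → 2·1 = 2.
|Patch 1| = 10.
|Patch 1 ∖ Patch 2| = |Patch 1| − |Patch 1∩Patch 2| = 10 − 2 = 8.00.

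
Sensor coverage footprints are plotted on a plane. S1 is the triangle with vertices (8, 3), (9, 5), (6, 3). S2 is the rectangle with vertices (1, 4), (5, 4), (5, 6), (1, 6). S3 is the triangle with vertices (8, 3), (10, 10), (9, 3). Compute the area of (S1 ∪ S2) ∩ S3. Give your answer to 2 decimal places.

0.35

The region (S1 ∪ S2) ∩ S3 is the polygon with vertices (9,5), (8,3), (8.471,4.647).
By the shoelace formula its area is 0.35.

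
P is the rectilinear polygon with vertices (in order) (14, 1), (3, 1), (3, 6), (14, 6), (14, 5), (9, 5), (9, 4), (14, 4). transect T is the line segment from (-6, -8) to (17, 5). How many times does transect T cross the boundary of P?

2

The segment meets the boundary at (14,3.304), (9.923,1).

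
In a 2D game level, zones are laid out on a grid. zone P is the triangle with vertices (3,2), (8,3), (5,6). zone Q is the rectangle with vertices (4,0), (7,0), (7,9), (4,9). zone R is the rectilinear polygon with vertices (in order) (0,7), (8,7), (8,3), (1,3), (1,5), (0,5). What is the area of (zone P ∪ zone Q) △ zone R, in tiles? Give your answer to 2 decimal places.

|zone P ∪ zone Q| = 28.5.
|(zone P ∪ zone Q) ∩ zone R| = 12.75.
|(zone P ∪ zone Q) △ zone R| = 28.5 + 30 − 25.5 = 33.00.

33.00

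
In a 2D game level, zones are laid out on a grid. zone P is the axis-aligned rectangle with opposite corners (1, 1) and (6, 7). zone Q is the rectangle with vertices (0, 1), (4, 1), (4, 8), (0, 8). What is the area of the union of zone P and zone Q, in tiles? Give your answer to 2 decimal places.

By inclusion–exclusion:
Individual areas: |zone P| = 30, |zone Q| = 28.
|zone P∩zone Q|: x∈[1,4], y∈[1,7] → 3·6 = 18.
|zone P ∪ zone Q| = 58 − 18 = 40.00.

40.00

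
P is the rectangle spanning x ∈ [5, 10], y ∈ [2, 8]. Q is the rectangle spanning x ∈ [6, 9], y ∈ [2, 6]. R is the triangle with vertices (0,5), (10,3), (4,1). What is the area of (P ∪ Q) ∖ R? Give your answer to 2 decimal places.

24.00

|P ∪ Q| = 30.
|(P ∪ Q) ∩ R| = 6.
|(P ∪ Q) ∖ R| = 30 − 6 = 24.00.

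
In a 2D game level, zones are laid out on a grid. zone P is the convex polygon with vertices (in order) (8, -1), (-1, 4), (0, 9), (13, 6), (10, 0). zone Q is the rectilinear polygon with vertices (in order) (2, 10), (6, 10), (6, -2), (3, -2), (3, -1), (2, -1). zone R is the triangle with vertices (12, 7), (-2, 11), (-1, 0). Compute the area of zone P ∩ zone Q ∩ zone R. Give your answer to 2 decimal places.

The intersection is the polygon with vertices (2,8.539), (6,7.615), (6,3.769), (2.656,1.969), (2,2.333).
By the shoelace formula its area is 21.30.

21.30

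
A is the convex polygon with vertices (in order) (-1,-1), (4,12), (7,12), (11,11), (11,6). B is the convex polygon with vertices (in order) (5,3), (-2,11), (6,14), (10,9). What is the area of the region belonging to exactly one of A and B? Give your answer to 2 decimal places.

|A| = 79.5, |B| = 67, |A∩B| = 43.0193.
|A △ B| = |A| + |B| − 2·|A∩B| = 79.5 + 67 − 86.0386 = 60.46.

60.46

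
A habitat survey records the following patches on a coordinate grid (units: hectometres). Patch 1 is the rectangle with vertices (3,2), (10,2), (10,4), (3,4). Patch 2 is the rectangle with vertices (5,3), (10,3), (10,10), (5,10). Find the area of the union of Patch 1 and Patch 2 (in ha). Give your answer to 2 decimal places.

By inclusion–exclusion:
Individual areas: |Patch 1| = 14, |Patch 2| = 35.
|Patch 1∩Patch 2|: x∈[5,10], y∈[3,4] → 5·1 = 5.
|Patch 1 ∪ Patch 2| = 49 − 5 = 44.00.

44.00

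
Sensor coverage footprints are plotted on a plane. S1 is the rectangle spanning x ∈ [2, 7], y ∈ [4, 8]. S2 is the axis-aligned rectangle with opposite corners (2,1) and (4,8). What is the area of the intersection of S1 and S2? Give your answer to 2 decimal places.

8.00

|S1∩S2|: x∈[2,4], y∈[4,8] → 2·4 = 8.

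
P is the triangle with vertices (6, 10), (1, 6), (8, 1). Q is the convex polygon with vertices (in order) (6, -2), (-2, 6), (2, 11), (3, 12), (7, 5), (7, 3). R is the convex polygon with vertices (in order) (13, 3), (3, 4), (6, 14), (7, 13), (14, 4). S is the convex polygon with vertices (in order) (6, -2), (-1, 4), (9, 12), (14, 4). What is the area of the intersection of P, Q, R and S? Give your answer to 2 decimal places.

12.04

The intersection is the polygon with vertices (7,5), (7,3.6), (3.93,3.907), (3.141,4.471), (4.263,8.21), (4.882,8.706).
By the shoelace formula its area is 12.04.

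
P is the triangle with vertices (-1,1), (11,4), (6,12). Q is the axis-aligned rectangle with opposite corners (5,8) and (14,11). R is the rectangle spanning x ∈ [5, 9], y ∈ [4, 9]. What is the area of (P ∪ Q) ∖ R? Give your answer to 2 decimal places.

55.12

|P ∪ Q| = 74.9164.
|(P ∪ Q) ∩ R| = 19.8.
|(P ∪ Q) ∖ R| = 74.9164 − 19.8 = 55.12.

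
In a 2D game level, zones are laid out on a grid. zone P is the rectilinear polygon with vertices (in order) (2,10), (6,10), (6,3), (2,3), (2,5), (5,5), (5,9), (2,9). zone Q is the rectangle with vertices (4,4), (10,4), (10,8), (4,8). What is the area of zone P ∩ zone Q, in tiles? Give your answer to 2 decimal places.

5.00

The intersection is the polygon with vertices (6,4), (4,4), (4,5), (5,5), (5,8), (6,8).
By the shoelace formula its area is 5.00.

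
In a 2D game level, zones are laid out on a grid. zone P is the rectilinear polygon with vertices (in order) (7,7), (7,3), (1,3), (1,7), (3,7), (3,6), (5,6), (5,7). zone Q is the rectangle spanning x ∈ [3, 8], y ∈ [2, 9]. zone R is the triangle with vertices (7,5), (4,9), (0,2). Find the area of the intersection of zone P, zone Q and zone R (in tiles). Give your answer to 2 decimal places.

7.93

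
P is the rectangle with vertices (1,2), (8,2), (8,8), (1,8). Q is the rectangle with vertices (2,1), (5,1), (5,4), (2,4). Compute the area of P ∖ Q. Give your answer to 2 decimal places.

36.00

|P∩Q|: x∈[2,5], y∈[2,4] → 3·2 = 6.
|P| = 42.
|P ∖ Q| = |P| − |P∩Q| = 42 − 6 = 36.00.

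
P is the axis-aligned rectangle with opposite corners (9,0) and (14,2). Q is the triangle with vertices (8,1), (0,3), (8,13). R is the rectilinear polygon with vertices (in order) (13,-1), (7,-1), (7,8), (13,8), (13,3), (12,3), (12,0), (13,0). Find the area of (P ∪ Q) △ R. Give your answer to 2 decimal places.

83.25

|P ∪ Q| = 58.
|(P ∪ Q) ∩ R| = 12.875.
|(P ∪ Q) △ R| = 58 + 51 − 25.75 = 83.25.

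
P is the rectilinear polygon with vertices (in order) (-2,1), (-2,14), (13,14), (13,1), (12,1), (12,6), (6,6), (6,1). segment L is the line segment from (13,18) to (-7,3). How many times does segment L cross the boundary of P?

The segment meets the boundary at (-2,6.75), (7.667,14).

2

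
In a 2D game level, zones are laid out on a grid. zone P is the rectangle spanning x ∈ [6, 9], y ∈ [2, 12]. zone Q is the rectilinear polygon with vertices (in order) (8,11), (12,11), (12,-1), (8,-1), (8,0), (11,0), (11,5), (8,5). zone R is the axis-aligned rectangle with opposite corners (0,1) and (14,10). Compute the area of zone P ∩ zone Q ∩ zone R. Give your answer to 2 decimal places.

The intersection is the polygon with vertices (8,5), (8,10), (9,10), (9,5).
By the shoelace formula its area is 5.00.

5.00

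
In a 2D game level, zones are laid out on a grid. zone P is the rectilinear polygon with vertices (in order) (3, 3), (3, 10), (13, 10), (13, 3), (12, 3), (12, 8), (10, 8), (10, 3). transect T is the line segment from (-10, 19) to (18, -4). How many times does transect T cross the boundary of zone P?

The segment meets the boundary at (9.478,3), (3,8.321).

2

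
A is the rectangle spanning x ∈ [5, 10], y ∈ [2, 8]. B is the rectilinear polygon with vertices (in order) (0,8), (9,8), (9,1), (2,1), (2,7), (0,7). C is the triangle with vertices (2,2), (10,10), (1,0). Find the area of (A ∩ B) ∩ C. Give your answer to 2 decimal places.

1.19

The region (A ∩ B) ∩ C is the polygon with vertices (5,5), (8,8), (8.2,8), (5,4.444).
By the shoelace formula its area is 1.19.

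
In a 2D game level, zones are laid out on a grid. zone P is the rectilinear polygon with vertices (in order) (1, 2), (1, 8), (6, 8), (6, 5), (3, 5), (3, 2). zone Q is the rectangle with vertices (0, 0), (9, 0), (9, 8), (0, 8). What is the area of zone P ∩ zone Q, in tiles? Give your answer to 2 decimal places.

The intersection is the polygon with vertices (1,8), (6,8), (6,5), (3,5), (3,2), (1,2).
By the shoelace formula its area is 21.00.

21.00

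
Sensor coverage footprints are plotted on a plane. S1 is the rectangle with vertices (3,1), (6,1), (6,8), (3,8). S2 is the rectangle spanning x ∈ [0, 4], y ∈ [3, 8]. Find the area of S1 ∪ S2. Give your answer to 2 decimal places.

By inclusion–exclusion:
Individual areas: |S1| = 21, |S2| = 20.
|S1∩S2|: x∈[3,4], y∈[3,8] → 1·5 = 5.
|S1 ∪ S2| = 41 − 5 = 36.00.

36.00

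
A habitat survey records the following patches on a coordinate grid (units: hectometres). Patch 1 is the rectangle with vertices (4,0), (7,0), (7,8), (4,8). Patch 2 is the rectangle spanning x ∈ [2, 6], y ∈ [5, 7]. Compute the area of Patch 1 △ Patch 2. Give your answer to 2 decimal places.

24.00

|Patch 1∩Patch 2|: x∈[4,6], y∈[5,7] → 2·2 = 4.
|Patch 1 △ Patch 2| = |Patch 1| + |Patch 2| − 2·|Patch 1∩Patch 2| = 24 + 8 − 8 = 24.00.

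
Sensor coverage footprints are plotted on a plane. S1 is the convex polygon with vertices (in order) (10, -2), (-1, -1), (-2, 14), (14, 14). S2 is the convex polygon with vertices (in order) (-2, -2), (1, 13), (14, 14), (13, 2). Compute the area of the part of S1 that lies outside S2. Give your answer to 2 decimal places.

41.29

|S1| = 210, |S1∩S2| = 168.7099.
|S1 ∖ S2| = |S1| − |S1∩S2| = 210 − 168.7099 = 41.29.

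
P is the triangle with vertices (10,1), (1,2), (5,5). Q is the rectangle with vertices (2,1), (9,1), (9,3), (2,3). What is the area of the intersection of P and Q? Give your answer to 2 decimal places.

9.56

The intersection is the polygon with vertices (2,1.889), (2,2.75), (2.333,3), (7.5,3), (9,1.8), (9,1.111).
By the shoelace formula its area is 9.56.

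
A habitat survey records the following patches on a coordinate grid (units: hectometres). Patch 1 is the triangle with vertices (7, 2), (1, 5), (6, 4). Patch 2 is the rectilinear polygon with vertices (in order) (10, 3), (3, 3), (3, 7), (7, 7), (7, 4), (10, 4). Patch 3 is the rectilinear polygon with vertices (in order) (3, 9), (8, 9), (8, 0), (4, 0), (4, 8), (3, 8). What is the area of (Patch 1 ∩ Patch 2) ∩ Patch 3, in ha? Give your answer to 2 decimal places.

The region (Patch 1 ∩ Patch 2) ∩ Patch 3 is the polygon with vertices (6,4), (6.5,3), (5,3), (4,3.5), (4,4.4).
By the shoelace formula its area is 2.40.

2.40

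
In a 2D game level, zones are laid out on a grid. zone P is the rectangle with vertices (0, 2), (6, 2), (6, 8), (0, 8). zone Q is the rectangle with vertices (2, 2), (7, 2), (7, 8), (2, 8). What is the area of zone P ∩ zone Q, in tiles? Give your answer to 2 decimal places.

24.00

|zone P∩zone Q|: x∈[2,6], y∈[2,8] → 4·6 = 24.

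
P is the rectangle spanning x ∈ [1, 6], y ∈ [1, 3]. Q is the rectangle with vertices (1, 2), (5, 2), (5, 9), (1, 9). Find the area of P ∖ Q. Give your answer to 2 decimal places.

|P∩Q|: x∈[1,5], y∈[2,3] → 4·1 = 4.
|P| = 10.
|P ∖ Q| = |P| − |P∩Q| = 10 − 4 = 6.00.

6.00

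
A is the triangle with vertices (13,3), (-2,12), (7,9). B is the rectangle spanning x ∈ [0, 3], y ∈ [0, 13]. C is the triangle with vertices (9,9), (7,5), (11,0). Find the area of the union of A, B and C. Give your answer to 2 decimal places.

64.28

By inclusion–exclusion:
Individual areas: |A| = 18, |B| = 39, |C| = 13.
|A∩B| = 2.8.
|A∩C| = 2.9158.
|B∩C| = 0.
|A∩B∩C| = 0.
|A ∪ B ∪ C| = 70 − 5.7158 + 0 = 64.28.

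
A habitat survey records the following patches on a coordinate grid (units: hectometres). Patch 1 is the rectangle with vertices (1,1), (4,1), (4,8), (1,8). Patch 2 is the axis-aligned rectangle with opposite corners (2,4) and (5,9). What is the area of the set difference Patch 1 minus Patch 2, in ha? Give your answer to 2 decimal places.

|Patch 1∩Patch 2|: x∈[2,4], y∈[4,8] → 2·4 = 8.
|Patch 1| = 21.
|Patch 1 ∖ Patch 2| = |Patch 1| − |Patch 1∩Patch 2| = 21 − 8 = 13.00.

13.00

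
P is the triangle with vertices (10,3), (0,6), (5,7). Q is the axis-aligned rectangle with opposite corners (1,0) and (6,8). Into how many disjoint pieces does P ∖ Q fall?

P ∖ Q splits into 2 disjoint pieces (area 4, area 0.25).

2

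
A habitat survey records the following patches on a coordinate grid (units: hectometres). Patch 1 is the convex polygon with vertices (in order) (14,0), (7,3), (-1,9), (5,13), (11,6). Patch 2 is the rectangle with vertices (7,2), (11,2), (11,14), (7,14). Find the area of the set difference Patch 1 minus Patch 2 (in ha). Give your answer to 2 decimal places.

49.33

|Patch 1| = 73.5, |Patch 1∩Patch 2| = 24.1667.
|Patch 1 ∖ Patch 2| = |Patch 1| − |Patch 1∩Patch 2| = 73.5 − 24.1667 = 49.33.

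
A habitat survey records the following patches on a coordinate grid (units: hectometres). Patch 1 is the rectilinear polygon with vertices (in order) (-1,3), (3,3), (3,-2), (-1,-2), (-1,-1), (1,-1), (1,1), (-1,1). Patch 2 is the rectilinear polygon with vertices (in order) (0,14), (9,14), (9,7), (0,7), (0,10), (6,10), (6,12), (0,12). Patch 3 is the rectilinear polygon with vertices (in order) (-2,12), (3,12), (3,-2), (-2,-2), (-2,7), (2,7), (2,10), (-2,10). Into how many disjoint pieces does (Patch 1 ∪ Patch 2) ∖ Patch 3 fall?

(Patch 1 ∪ Patch 2) ∖ Patch 3 splits into 2 disjoint pieces (area 42, area 6).

2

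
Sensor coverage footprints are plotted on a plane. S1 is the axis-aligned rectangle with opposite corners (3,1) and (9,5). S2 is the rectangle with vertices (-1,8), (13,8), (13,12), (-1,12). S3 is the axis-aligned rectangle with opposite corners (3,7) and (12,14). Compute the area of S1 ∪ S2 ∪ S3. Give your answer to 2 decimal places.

By inclusion–exclusion:
Individual areas: |S1| = 24, |S2| = 56, |S3| = 63.
|S1∩S2| = 0 (no overlap).
|S1∩S3| = 0 (no overlap).
|S2∩S3|: x∈[3,12], y∈[8,12] → 9·4 = 36.
|S1∩S2∩S3| = 0.
|S1 ∪ S2 ∪ S3| = 143 − 36 + 0 = 107.00.

107.00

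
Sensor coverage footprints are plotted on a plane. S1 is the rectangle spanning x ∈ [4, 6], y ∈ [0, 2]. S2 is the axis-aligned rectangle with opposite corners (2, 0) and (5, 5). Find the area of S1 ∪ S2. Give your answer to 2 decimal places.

By inclusion–exclusion:
Individual areas: |S1| = 4, |S2| = 15.
|S1∩S2|: x∈[4,5], y∈[0,2] → 1·2 = 2.
|S1 ∪ S2| = 19 − 2 = 17.00.

17.00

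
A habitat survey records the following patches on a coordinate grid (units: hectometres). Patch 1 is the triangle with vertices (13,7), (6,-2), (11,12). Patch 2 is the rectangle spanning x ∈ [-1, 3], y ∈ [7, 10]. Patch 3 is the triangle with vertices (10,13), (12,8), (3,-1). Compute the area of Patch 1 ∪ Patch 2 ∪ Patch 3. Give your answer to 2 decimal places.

61.52

By inclusion–exclusion:
Individual areas: |Patch 1| = 26.5, |Patch 2| = 12, |Patch 3| = 31.5.
|Patch 1∩Patch 2| = 0.
|Patch 1∩Patch 3| = 8.4822.
|Patch 2∩Patch 3| = 0.
|Patch 1∩Patch 2∩Patch 3| = 0.
|Patch 1 ∪ Patch 2 ∪ Patch 3| = 70 − 8.4822 + 0 = 61.52.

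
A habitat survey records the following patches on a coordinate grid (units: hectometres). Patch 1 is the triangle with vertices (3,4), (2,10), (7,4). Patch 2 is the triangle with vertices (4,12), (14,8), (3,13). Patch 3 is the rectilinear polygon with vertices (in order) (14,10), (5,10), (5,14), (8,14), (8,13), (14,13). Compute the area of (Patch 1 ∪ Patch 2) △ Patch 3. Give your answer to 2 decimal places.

|Patch 1 ∪ Patch 2| = 15.
|(Patch 1 ∪ Patch 2) ∩ Patch 3| = 1.6091.
|(Patch 1 ∪ Patch 2) △ Patch 3| = 15 + 30 − 3.2182 = 41.78.

41.78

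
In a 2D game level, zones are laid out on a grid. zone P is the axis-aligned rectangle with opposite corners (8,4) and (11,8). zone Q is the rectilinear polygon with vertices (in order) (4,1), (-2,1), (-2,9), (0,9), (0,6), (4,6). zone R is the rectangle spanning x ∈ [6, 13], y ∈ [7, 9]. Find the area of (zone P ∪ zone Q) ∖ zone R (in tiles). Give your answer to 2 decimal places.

45.00

|zone P ∪ zone Q| = 48.
|(zone P ∪ zone Q) ∩ zone R| = 3.
|(zone P ∪ zone Q) ∖ zone R| = 48 − 3 = 45.00.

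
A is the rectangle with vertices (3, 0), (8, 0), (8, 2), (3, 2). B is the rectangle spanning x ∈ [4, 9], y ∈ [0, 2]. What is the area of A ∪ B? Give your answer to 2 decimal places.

By inclusion–exclusion:
Individual areas: |A| = 10, |B| = 10.
|A∩B|: x∈[4,8], y∈[0,2] → 4·2 = 8.
|A ∪ B| = 20 − 8 = 12.00.

12.00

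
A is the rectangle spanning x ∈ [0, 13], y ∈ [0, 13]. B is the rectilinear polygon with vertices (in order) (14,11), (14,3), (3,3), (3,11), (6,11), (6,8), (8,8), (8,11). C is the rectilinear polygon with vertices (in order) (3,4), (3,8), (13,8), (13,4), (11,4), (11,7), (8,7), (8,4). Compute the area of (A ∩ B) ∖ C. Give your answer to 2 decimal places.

43.00

|A ∩ B| = 74.
|(A ∩ B) ∩ C| = 31.
|(A ∩ B) ∖ C| = 74 − 31 = 43.00.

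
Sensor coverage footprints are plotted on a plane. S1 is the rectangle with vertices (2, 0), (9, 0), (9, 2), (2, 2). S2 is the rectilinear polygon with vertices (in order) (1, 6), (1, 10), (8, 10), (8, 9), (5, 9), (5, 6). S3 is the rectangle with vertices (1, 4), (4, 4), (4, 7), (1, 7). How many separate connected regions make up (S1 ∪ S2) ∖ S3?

(S1 ∪ S2) ∖ S3 splits into 2 disjoint pieces (area 14, area 16).

2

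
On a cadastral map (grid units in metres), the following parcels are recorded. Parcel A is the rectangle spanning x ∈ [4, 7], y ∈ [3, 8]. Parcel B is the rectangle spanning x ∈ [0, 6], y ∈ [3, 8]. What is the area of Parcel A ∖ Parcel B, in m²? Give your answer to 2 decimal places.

|Parcel A∩Parcel B|: x∈[4,6], y∈[3,8] → 2·5 = 10.
|Parcel A| = 15.
|Parcel A ∖ Parcel B| = |Parcel A| − |Parcel A∩Parcel B| = 15 − 10 = 5.00.

5.00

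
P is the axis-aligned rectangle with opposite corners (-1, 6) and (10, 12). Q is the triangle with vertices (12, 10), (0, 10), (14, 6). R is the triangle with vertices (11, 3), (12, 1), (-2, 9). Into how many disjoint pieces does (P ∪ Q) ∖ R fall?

2

(P ∪ Q) ∖ R splits into 2 disjoint pieces (area 68.7335, area 5.1607).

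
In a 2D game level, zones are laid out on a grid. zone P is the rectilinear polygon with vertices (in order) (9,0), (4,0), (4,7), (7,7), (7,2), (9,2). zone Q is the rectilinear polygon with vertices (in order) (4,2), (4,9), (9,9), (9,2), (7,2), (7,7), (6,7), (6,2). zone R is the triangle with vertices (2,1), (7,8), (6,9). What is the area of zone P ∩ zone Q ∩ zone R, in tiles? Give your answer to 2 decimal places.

2.60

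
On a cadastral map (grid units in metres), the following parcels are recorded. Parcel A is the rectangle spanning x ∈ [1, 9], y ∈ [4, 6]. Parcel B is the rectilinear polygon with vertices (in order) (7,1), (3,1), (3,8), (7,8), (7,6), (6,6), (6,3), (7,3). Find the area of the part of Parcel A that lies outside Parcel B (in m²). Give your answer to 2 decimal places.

|Parcel A| = 16, |Parcel A∩Parcel B| = 6.
|Parcel A ∖ Parcel B| = |Parcel A| − |Parcel A∩Parcel B| = 16 − 6 = 10.00.

10.00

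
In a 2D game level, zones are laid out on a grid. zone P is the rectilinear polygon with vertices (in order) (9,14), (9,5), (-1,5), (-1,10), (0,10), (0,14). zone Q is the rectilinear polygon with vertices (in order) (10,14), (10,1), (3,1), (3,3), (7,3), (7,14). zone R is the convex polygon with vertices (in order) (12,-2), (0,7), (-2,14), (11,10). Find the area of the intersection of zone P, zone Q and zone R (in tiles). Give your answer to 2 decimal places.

The intersection is the polygon with vertices (7,5), (7,11.231), (9,10.615), (9,5).
By the shoelace formula its area is 11.85.

11.85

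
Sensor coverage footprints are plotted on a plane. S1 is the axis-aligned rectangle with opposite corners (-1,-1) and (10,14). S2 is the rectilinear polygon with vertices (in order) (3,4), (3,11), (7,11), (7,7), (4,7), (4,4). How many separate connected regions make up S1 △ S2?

S1 △ S2 is a single connected region.

1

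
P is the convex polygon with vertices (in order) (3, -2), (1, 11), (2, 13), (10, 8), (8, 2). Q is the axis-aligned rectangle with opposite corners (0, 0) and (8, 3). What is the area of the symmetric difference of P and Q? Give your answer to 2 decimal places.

72.77

|P| = 77, |Q| = 24, |P∩Q| = 14.1154.
|P △ Q| = |P| + |Q| − 2·|P∩Q| = 77 + 24 − 28.2308 = 72.77.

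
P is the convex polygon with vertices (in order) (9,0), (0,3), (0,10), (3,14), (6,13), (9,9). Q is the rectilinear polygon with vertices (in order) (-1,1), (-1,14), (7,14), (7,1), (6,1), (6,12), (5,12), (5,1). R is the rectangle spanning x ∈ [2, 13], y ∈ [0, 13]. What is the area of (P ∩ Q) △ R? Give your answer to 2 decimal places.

116.42

|P ∩ Q| = 65.
|(P ∩ Q) ∩ R| = 45.7917.
|(P ∩ Q) △ R| = 65 + 143 − 91.5833 = 116.42.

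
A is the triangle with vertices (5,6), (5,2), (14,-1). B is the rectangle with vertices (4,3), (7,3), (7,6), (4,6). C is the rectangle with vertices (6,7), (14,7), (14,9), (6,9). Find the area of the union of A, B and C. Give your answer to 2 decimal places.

38.56

By inclusion–exclusion:
Individual areas: |A| = 18, |B| = 9, |C| = 16.
|A∩B| = 4.4444.
|A∩C| = 0.
|B∩C| = 0 (no overlap).
|A∩B∩C| = 0.
|A ∪ B ∪ C| = 43 − 4.4444 + 0 = 38.56.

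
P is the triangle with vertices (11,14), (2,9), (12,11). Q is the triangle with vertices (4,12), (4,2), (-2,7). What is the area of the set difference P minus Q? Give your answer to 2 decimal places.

|P| = 16, |P∩Q| = 0.7111.
|P ∖ Q| = |P| − |P∩Q| = 16 − 0.7111 = 15.29.

15.29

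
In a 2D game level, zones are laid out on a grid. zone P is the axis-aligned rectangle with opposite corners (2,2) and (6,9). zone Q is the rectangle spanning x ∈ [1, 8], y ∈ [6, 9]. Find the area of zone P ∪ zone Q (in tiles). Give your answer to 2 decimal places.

37.00

By inclusion–exclusion:
Individual areas: |zone P| = 28, |zone Q| = 21.
|zone P∩zone Q|: x∈[2,6], y∈[6,9] → 4·3 = 12.
|zone P ∪ zone Q| = 49 − 12 = 37.00.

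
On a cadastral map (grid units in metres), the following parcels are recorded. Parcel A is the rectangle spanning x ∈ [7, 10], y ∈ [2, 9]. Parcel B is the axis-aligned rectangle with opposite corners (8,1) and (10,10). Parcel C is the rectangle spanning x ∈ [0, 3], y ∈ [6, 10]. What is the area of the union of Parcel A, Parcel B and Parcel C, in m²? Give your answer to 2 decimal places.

37.00

By inclusion–exclusion:
Individual areas: |Parcel A| = 21, |Parcel B| = 18, |Parcel C| = 12.
|Parcel A∩Parcel B|: x∈[8,10], y∈[2,9] → 2·7 = 14.
|Parcel A∩Parcel C| = 0 (no overlap).
|Parcel B∩Parcel C| = 0 (no overlap).
|Parcel A∩Parcel B∩Parcel C| = 0.
|Parcel A ∪ Parcel B ∪ Parcel C| = 51 − 14 + 0 = 37.00.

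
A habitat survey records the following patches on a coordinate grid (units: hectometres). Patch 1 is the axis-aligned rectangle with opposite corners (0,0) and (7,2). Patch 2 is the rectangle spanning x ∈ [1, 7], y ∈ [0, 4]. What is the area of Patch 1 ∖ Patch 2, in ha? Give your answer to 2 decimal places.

|Patch 1∩Patch 2|: x∈[1,7], y∈[0,2] → 6·2 = 12.
|Patch 1| = 14.
|Patch 1 ∖ Patch 2| = |Patch 1| − |Patch 1∩Patch 2| = 14 − 12 = 2.00.

2.00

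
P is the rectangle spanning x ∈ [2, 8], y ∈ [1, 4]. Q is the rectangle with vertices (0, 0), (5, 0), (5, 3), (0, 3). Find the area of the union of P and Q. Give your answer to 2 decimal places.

27.00

By inclusion–exclusion:
Individual areas: |P| = 18, |Q| = 15.
|P∩Q|: x∈[2,5], y∈[1,3] → 3·2 = 6.
|P ∪ Q| = 33 − 6 = 27.00.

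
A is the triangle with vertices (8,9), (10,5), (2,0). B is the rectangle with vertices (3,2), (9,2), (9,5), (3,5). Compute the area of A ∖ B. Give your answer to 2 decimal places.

|A| = 21, |A∩B| = 9.4875.
|A ∖ B| = |A| − |A∩B| = 21 − 9.4875 = 11.51.

11.51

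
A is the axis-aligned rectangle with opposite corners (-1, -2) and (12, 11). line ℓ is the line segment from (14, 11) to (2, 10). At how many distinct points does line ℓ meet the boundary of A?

The segment meets the boundary at (12,10.833).

1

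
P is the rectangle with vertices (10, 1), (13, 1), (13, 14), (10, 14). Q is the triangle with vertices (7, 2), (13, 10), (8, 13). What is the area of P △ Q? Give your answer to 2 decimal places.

50.60

|P| = 39, |Q| = 29, |P∩Q| = 8.7.
|P △ Q| = |P| + |Q| − 2·|P∩Q| = 39 + 29 − 17.4 = 50.60.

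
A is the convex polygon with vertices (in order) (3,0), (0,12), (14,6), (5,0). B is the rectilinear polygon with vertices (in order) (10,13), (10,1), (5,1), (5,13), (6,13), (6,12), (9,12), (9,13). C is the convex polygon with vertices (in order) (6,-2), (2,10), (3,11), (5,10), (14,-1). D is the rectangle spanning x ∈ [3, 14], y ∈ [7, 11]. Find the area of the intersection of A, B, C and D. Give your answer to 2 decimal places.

The intersection is the polygon with vertices (5,9.857), (5.18,9.78), (7.455,7), (5,7).
By the shoelace formula its area is 3.67.

3.67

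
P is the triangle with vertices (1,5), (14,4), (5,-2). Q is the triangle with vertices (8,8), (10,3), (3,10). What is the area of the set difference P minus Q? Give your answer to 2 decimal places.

42.93

|P| = 43.5, |P∩Q| = 0.5734.
|P ∖ Q| = |P| − |P∩Q| = 43.5 − 0.5734 = 42.93.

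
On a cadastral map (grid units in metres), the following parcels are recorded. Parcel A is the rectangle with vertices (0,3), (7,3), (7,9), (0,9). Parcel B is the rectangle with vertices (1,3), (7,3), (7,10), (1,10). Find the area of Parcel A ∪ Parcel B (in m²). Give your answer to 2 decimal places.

48.00

By inclusion–exclusion:
Individual areas: |Parcel A| = 42, |Parcel B| = 42.
|Parcel A∩Parcel B|: x∈[1,7], y∈[3,9] → 6·6 = 36.
|Parcel A ∪ Parcel B| = 84 − 36 = 48.00.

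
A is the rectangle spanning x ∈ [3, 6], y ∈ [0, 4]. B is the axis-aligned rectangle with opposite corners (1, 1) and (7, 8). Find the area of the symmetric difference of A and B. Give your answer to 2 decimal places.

|A∩B|: x∈[3,6], y∈[1,4] → 3·3 = 9.
|A △ B| = |A| + |B| − 2·|A∩B| = 12 + 42 − 18 = 36.00.

36.00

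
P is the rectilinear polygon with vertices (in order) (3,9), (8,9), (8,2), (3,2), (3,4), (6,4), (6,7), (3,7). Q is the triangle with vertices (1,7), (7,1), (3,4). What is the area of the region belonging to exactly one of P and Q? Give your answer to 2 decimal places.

26.33

|P| = 26, |Q| = 3, |P∩Q| = 1.3333.
|P △ Q| = |P| + |Q| − 2·|P∩Q| = 26 + 3 − 2.6667 = 26.33.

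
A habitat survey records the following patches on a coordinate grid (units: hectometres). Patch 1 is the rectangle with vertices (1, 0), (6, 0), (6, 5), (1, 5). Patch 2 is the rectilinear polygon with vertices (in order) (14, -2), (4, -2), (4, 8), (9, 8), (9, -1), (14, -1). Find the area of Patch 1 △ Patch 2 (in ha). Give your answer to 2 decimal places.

60.00

|Patch 1| = 25, |Patch 2| = 55, |Patch 1∩Patch 2| = 10.
|Patch 1 △ Patch 2| = |Patch 1| + |Patch 2| − 2·|Patch 1∩Patch 2| = 25 + 55 − 20 = 60.00.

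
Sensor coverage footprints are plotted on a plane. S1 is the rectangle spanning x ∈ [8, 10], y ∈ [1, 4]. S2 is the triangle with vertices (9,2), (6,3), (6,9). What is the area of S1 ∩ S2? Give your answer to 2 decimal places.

0.98

The intersection is the polygon with vertices (8,4), (8.143,4), (9,2), (8,2.333).
By the shoelace formula its area is 0.98.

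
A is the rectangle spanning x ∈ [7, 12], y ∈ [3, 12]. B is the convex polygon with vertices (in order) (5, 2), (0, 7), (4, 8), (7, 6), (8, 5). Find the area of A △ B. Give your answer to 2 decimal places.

|A| = 45, |B| = 23.5, |A∩B| = 1.
|A △ B| = |A| + |B| − 2·|A∩B| = 45 + 23.5 − 2 = 66.50.

66.50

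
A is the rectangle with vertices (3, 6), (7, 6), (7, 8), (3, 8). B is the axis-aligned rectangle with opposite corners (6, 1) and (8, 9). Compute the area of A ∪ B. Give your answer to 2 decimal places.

22.00

By inclusion–exclusion:
Individual areas: |A| = 8, |B| = 16.
|A∩B|: x∈[6,7], y∈[6,8] → 1·2 = 2.
|A ∪ B| = 24 − 2 = 22.00.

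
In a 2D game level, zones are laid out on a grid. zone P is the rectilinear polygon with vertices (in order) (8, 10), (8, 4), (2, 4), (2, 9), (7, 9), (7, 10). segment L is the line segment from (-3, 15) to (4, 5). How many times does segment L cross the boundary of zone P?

The segment meets the boundary at (2,7.857).

1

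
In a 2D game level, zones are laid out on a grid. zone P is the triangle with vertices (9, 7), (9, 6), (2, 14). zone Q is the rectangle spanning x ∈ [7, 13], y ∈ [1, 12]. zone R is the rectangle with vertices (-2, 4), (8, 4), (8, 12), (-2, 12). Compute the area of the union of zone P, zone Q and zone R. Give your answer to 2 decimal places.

By inclusion–exclusion:
Individual areas: |zone P| = 3.5, |zone Q| = 66, |zone R| = 80.
|zone P∩zone Q| = 1.7143.
|zone P∩zone R| = 2.3214.
|zone Q∩zone R|: x∈[7,8], y∈[4,12] → 1·8 = 8.
|zone P∩zone Q∩zone R| = 0.7857.
|zone P ∪ zone Q ∪ zone R| = 149.5 − 12.0357 + 0.7857 = 138.25.

138.25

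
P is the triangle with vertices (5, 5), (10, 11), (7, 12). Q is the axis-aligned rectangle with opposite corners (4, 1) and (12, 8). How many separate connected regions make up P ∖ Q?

P ∖ Q is a single connected region.

1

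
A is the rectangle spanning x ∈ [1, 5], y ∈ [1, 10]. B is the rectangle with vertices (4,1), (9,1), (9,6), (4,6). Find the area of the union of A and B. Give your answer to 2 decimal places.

56.00

By inclusion–exclusion:
Individual areas: |A| = 36, |B| = 25.
|A∩B|: x∈[4,5], y∈[1,6] → 1·5 = 5.
|A ∪ B| = 61 − 5 = 56.00.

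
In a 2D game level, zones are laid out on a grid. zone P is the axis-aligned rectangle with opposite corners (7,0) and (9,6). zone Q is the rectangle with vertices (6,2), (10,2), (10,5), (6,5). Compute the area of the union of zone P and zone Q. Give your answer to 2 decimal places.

18.00

By inclusion–exclusion:
Individual areas: |zone P| = 12, |zone Q| = 12.
|zone P∩zone Q|: x∈[7,9], y∈[2,5] → 2·3 = 6.
|zone P ∪ zone Q| = 24 − 6 = 18.00.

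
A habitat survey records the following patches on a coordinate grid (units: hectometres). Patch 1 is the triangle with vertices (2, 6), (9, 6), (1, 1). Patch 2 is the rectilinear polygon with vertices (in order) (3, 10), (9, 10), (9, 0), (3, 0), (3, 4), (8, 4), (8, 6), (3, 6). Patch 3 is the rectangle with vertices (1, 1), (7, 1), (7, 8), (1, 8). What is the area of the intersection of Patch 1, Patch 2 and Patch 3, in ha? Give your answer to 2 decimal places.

2.45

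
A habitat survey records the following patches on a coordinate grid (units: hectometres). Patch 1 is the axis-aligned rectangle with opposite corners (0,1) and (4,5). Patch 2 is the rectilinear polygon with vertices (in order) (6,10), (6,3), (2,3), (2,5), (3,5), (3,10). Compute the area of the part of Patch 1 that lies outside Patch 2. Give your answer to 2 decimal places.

12.00

|Patch 1| = 16, |Patch 1∩Patch 2| = 4.
|Patch 1 ∖ Patch 2| = |Patch 1| − |Patch 1∩Patch 2| = 16 − 4 = 12.00.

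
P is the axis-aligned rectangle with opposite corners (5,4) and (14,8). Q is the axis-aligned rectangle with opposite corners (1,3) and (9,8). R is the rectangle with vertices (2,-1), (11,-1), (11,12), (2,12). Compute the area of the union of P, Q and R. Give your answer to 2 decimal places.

134.00

By inclusion–exclusion:
Individual areas: |P| = 36, |Q| = 40, |R| = 117.
|P∩Q|: x∈[5,9], y∈[4,8] → 4·4 = 16.
|P∩R|: x∈[5,11], y∈[4,8] → 6·4 = 24.
|Q∩R|: x∈[2,9], y∈[3,8] → 7·5 = 35.
|P∩Q∩R| = 16.
|P ∪ Q ∪ R| = 193 − 75 + 16 = 134.00.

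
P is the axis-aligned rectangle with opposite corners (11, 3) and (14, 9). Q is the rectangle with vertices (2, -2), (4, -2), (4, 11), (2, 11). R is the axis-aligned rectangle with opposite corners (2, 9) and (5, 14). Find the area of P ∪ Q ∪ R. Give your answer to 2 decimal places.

55.00

By inclusion–exclusion:
Individual areas: |P| = 18, |Q| = 26, |R| = 15.
|P∩Q| = 0 (no overlap).
|P∩R| = 0 (no overlap).
|Q∩R|: x∈[2,4], y∈[9,11] → 2·2 = 4.
|P∩Q∩R| = 0.
|P ∪ Q ∪ R| = 59 − 4 + 0 = 55.00.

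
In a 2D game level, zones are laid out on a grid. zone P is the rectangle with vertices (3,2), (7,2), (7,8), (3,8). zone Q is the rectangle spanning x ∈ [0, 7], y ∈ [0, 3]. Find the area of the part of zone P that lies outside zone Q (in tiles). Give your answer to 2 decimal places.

|zone P∩zone Q|: x∈[3,7], y∈[2,3] → 4·1 = 4.
|zone P| = 24.
|zone P ∖ zone Q| = |zone P| − |zone P∩zone Q| = 24 − 4 = 20.00.

20.00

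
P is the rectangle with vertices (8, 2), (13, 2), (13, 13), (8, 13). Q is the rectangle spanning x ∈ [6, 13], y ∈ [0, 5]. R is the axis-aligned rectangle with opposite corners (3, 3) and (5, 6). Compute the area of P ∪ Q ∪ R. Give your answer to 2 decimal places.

81.00

By inclusion–exclusion:
Individual areas: |P| = 55, |Q| = 35, |R| = 6.
|P∩Q|: x∈[8,13], y∈[2,5] → 5·3 = 15.
|P∩R| = 0 (no overlap).
|Q∩R| = 0 (no overlap).
|P∩Q∩R| = 0.
|P ∪ Q ∪ R| = 96 − 15 + 0 = 81.00.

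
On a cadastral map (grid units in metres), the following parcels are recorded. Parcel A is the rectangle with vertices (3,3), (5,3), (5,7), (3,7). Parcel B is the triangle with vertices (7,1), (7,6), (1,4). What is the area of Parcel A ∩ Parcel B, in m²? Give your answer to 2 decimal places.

4.00

The intersection is the polygon with vertices (5,3), (3,3), (3,4.667), (5,5.333).
By the shoelace formula its area is 4.00.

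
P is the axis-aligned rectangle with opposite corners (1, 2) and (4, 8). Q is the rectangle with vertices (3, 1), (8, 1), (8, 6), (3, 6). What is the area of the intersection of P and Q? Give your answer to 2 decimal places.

|P∩Q|: x∈[3,4], y∈[2,6] → 1·4 = 4.

4.00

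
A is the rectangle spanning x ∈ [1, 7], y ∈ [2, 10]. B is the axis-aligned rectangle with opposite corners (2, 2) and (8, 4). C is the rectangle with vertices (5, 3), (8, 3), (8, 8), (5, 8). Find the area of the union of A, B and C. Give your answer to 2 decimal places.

By inclusion–exclusion:
Individual areas: |A| = 48, |B| = 12, |C| = 15.
|A∩B|: x∈[2,7], y∈[2,4] → 5·2 = 10.
|A∩C|: x∈[5,7], y∈[3,8] → 2·5 = 10.
|B∩C|: x∈[5,8], y∈[3,4] → 3·1 = 3.
|A∩B∩C| = 2.
|A ∪ B ∪ C| = 75 − 23 + 2 = 54.00.

54.00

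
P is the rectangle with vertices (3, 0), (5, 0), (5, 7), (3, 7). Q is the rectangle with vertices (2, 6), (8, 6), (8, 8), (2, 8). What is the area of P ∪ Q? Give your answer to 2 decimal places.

24.00

By inclusion–exclusion:
Individual areas: |P| = 14, |Q| = 12.
|P∩Q|: x∈[3,5], y∈[6,7] → 2·1 = 2.
|P ∪ Q| = 26 − 2 = 24.00.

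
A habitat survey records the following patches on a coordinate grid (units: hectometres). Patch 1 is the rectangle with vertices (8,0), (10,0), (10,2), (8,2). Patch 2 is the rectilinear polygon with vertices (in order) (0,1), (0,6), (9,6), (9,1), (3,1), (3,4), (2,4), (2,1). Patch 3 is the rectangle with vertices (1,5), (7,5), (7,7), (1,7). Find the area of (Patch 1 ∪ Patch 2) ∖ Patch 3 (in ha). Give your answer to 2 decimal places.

39.00

|Patch 1 ∪ Patch 2| = 45.
|(Patch 1 ∪ Patch 2) ∩ Patch 3| = 6.
|(Patch 1 ∪ Patch 2) ∖ Patch 3| = 45 − 6 = 39.00.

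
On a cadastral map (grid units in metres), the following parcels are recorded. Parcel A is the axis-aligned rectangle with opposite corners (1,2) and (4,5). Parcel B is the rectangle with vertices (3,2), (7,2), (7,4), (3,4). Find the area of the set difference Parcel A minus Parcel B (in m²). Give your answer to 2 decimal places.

|Parcel A∩Parcel B|: x∈[3,4], y∈[2,4] → 1·2 = 2.
|Parcel A| = 9.
|Parcel A ∖ Parcel B| = |Parcel A| − |Parcel A∩Parcel B| = 9 − 2 = 7.00.

7.00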